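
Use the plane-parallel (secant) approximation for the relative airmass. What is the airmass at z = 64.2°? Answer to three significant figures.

2.30

X = sec z = 1/cos 64.2° = 1/0.4352 = 2.2976.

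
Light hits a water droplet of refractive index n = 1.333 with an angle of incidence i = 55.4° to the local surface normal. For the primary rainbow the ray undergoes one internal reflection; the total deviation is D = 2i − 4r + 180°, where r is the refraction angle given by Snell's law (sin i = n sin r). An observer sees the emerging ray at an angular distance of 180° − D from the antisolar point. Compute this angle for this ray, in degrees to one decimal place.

sin r = sin 55.4° / 1.333 = 0.8231/1.333 = 0.6175; r = 38.13°.
D = 2·55.4° − 4·38.13° + 180° = 110.80° − 152.54° + 180° = 138.26°.
Angle from antisolar point = 180° − D = 41.74°.

41.7°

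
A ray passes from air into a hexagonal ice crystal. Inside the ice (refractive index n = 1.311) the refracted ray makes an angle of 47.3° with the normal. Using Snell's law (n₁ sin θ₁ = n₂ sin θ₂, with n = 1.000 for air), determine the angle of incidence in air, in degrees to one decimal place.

Snell: sin θ_i = n · sin θ_r = 1.311 × sin 47.3° = 1.311 × 0.7349 = 0.9635.
θ_i = arcsin(0.9635) = 74.47°.

74.5°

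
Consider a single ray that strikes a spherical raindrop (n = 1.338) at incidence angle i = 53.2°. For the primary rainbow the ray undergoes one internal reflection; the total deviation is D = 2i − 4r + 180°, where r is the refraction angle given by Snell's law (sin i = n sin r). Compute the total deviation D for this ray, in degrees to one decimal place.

139.4°

sin r = sin 53.2° / 1.338 = 0.8007/1.338 = 0.5985; r = 36.76°.
D = 2·53.2° − 4·36.76° + 180° = 106.40° − 147.04° + 180° = 139.36°.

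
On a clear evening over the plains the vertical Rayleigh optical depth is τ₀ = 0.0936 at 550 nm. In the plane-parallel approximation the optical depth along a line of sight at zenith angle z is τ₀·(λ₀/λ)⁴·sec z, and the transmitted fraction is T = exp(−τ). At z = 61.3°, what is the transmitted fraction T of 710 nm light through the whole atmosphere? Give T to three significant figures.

0.932

sec 61.3° = 2.0824.
τ = 0.0936 × (550/710)⁴ × 2.0824 = 0.0936 × 0.3601 × 2.0824 = 0.0702.
T = exp(−0.0702) = 0.9322.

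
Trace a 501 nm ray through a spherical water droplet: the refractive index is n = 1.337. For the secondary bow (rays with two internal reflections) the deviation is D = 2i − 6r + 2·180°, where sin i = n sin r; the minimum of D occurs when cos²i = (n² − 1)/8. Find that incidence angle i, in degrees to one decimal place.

cos²i = (1.337² − 1)/8 = (1.78757 − 1)/8 = 0.09845.
cos i = 0.31376, so i = 71.714°.

71.7°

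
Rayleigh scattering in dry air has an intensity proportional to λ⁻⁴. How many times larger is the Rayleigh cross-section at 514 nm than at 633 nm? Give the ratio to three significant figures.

2.30

Rayleigh scattering ∝ λ⁻⁴, so the ratio of coefficients is the inverse fourth power of the wavelength ratio.
σ(514)/σ(633) = (633/514)⁴ = (1.2315)⁴ = 2.3.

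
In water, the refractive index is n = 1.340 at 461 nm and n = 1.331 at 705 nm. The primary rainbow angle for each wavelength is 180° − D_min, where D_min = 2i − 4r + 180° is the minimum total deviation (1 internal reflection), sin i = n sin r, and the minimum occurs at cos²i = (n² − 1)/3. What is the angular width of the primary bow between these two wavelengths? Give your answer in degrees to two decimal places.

1.30°

At 461 nm (n = 1.340): cos²i = 0.26520 → i = 59.004°, r = 39.770°, D_min = 138.929°, rainbow angle = 41.071°.
At 705 nm (n = 1.331): cos²i = 0.25719 → i = 59.527°, r = 40.356°, D_min = 137.630°, rainbow angle = 42.370°.
Angular width = |41.071° − 42.370°| = 1.299°.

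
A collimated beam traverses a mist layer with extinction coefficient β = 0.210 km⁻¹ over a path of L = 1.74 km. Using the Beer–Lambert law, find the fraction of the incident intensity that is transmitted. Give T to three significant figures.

0.694

τ = β·L = 0.210 × 1.74 = 0.3654.
T = exp(−0.3654) = 0.6939.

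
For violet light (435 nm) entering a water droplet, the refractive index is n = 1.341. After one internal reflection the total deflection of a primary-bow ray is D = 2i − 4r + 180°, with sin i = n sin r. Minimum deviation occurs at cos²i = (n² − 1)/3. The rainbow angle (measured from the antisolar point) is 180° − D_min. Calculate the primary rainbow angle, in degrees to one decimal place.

cos²i = (1.79828 − 1)/3 = 0.26609; i = arccos(0.51584) = 58.946°.
sin r = sin 58.946°/1.341 = 0.63884; r = 39.705°.
D_min = 2·58.946° − 4·39.705° + 180° = 139.071°.
Rainbow angle = 180° − D_min = 40.929°.

40.9°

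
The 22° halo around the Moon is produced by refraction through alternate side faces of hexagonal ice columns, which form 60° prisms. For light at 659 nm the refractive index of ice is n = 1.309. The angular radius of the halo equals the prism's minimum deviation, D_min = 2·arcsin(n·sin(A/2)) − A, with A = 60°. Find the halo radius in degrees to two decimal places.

n·sin(A/2) = 1.309 × sin 30° = 1.309 × 0.5000 = 0.6545.
D_min = 2·arcsin(0.6545) − 60° = 2 × 40.882° − 60° = 21.763°.

21.76°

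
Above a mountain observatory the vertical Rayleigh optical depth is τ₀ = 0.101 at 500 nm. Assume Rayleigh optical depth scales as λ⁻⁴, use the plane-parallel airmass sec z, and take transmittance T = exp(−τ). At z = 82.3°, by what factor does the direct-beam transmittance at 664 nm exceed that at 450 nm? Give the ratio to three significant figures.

Airmass: sec 82.3° = 7.4635.
τ(664 nm) = 0.101 × (500/664)⁴ × 7.4635 = 0.101 × 0.3215 × 7.4635 = 0.2424.
τ(450 nm) = 0.101 × (500/450)⁴ × 7.4635 = 0.101 × 1.5242 × 7.4635 = 1.1489.
T(664)/T(450) = exp(τ_B − τ_A) = exp(0.9066) = 2.4758.

2.48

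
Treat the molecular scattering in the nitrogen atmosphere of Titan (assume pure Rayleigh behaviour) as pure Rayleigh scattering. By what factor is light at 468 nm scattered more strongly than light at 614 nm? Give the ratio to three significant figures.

Rayleigh scattering ∝ λ⁻⁴, so the ratio of coefficients is the inverse fourth power of the wavelength ratio.
σ(468)/σ(614) = (614/468)⁴ = (1.3120)⁴ = 2.963.

2.96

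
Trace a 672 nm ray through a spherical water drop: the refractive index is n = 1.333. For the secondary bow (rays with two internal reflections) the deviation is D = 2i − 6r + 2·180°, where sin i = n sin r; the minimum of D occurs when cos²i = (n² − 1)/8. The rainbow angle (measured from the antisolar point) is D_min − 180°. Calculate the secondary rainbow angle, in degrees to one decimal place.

cos²i = (1.77689 − 1)/8 = 0.09711; i = arccos(0.31163) = 71.843°.
sin r = sin 71.843°/1.333 = 0.71283; r = 45.466°.
D_min = 2·71.843° − 6·45.466° + 360° = 230.891°.
Rainbow angle = D_min − 180° = 50.891°.

50.9°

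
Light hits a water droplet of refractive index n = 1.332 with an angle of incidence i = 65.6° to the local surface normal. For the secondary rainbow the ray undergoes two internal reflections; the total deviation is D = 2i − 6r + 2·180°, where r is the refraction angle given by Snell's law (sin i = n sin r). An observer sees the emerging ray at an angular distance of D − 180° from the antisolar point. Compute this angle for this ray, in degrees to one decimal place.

sin r = sin 65.6° / 1.332 = 0.9107/1.332 = 0.6837; r = 43.13°.
D = 2·65.6° − 6·43.13° + 2·180° = 131.20° − 258.80° + 360° = 232.40°.
Angle from antisolar point = D − 180° = 52.40°.

52.4°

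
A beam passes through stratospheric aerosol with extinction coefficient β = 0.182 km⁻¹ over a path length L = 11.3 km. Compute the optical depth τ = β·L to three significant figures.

τ = β·L = 0.182 × 11.3 = 2.0566.

2.06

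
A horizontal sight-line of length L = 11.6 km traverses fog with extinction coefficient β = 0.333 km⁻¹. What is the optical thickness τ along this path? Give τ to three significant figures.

3.86

τ = β·L = 0.333 × 11.6 = 3.8628.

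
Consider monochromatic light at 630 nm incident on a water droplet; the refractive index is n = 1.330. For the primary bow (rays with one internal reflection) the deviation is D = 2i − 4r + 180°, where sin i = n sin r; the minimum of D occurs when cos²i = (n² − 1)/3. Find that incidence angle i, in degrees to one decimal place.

cos²i = (1.330² − 1)/3 = (1.76890 − 1)/3 = 0.25630.
cos i = 0.50626, so i = 59.585°.

59.6°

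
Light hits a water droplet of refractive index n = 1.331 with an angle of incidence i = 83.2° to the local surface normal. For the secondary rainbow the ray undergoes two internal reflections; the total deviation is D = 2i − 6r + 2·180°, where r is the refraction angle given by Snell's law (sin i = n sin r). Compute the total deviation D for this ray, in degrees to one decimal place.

sin r = sin 83.2° / 1.331 = 0.9930/1.331 = 0.7460; r = 48.25°.
D = 2·83.2° − 6·48.25° + 2·180° = 166.40° − 289.49° + 360° = 236.91°.

236.9°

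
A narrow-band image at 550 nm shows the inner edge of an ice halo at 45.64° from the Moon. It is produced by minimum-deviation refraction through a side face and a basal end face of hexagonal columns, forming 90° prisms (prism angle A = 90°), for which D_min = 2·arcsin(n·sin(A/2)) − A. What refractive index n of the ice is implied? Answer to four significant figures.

Rearranging: n = sin((D_min + A)/2) / sin(A/2).
(D_min + A)/2 = (45.64° + 90°)/2 = 67.820°.
n = sin 67.820° / sin 45° = 0.9260 / 0.7071 = 1.3096.

1.310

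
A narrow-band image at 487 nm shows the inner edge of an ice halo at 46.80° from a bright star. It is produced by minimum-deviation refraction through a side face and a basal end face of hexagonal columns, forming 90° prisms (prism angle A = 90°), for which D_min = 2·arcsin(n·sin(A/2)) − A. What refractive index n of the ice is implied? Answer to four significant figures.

Rearranging: n = sin((D_min + A)/2) / sin(A/2).
(D_min + A)/2 = (46.80° + 90°)/2 = 68.400°.
n = sin 68.400° / sin 45° = 0.9298 / 0.7071 = 1.3149.

1.315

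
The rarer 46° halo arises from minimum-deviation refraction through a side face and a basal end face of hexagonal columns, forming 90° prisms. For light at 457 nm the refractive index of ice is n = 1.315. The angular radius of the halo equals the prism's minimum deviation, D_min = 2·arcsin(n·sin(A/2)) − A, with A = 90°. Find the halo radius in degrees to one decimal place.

46.8°

n·sin(A/2) = 1.315 × sin 45° = 1.315 × 0.7071 = 0.9298.
D_min = 2·arcsin(0.9298) − 90° = 2 × 68.411° − 90° = 46.821°.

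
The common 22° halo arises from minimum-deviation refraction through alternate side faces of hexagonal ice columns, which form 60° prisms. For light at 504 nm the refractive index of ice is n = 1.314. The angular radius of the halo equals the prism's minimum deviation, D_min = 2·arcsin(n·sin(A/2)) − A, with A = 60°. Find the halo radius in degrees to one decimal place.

22.1°

n·sin(A/2) = 1.314 × sin 30° = 1.314 × 0.5000 = 0.6570.
D_min = 2·arcsin(0.6570) − 60° = 2 × 41.071° − 60° = 22.143°.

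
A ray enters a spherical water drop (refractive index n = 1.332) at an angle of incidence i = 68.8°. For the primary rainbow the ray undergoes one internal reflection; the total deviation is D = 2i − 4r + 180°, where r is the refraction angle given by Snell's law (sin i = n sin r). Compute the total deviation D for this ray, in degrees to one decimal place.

sin r = sin 68.8° / 1.332 = 0.9323/1.332 = 0.6999; r = 44.42°.
D = 2·68.8° − 4·44.42° + 180° = 137.60° − 177.69° + 180° = 139.91°.

139.9°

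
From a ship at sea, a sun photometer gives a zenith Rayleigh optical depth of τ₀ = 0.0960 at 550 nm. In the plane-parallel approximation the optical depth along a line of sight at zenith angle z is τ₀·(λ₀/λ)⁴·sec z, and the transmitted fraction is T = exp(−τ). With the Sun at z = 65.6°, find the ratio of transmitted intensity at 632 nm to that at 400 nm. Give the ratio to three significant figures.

Airmass: sec 65.6° = 2.4207.
τ(632 nm) = 0.0960 × (550/632)⁴ × 2.4207 = 0.0960 × 0.5736 × 2.4207 = 0.1333.
τ(400 nm) = 0.0960 × (550/400)⁴ × 2.4207 = 0.0960 × 3.5745 × 2.4207 = 0.8307.
T(632)/T(400) = exp(τ_B − τ_A) = exp(0.6974) = 2.0085.

2.01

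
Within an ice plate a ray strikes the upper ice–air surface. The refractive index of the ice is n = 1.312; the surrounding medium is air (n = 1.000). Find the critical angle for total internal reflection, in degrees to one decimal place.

sin θ_c = n_air / n = 1.000 / 1.312 = 0.7622.
θ_c = arcsin(0.7622) = 49.66°.

49.7°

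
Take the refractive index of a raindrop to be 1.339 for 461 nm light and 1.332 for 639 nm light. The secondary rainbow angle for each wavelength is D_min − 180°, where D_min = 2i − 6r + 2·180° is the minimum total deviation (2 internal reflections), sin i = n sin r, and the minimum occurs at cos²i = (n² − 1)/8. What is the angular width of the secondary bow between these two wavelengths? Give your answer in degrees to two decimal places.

1.82°

At 461 nm (n = 1.339): cos²i = 0.09912 → i = 71.650°, r = 45.141°, D_min = 232.451°, rainbow angle = 52.451°.
At 639 nm (n = 1.332): cos²i = 0.09678 → i = 71.875°, r = 45.520°, D_min = 230.628°, rainbow angle = 50.628°.
Angular width = |52.451° − 50.628°| = 1.823°.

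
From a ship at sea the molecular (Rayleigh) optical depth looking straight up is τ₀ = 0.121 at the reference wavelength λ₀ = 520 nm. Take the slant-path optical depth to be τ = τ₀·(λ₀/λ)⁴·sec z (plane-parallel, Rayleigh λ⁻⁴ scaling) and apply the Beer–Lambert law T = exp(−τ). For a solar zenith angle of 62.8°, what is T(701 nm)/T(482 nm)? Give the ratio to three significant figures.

1.32

Airmass: sec 62.8° = 2.1877.
τ(701 nm) = 0.121 × (520/701)⁴ × 2.1877 = 0.121 × 0.3028 × 2.1877 = 0.0802.
τ(482 nm) = 0.121 × (520/482)⁴ × 2.1877 = 0.121 × 1.3546 × 2.1877 = 0.3586.
T(701)/T(482) = exp(τ_B − τ_A) = exp(0.2784) = 1.3211.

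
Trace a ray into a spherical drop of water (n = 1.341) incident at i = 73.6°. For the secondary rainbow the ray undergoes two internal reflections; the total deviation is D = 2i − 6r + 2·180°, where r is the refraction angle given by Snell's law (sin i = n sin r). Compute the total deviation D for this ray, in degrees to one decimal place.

sin r = sin 73.6° / 1.341 = 0.9593/1.341 = 0.7154; r = 45.67°.
D = 2·73.6° − 6·45.67° + 2·180° = 147.20° − 274.04° + 360° = 233.16°.

233.2°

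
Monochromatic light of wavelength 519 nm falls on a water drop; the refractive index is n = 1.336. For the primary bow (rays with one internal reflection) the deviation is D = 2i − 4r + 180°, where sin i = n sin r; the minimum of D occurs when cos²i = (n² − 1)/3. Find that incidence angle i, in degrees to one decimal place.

cos²i = (1.336² − 1)/3 = (1.78490 − 1)/3 = 0.26163.
cos i = 0.51150, so i = 59.236°.

59.2°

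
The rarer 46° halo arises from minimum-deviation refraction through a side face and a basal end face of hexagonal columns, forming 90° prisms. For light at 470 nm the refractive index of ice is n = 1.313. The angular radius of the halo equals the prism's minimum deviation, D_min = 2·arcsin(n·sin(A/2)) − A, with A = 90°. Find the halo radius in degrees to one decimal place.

n·sin(A/2) = 1.313 × sin 45° = 1.313 × 0.7071 = 0.9284.
D_min = 2·arcsin(0.9284) − 90° = 2 × 68.192° − 90° = 46.383°.

46.4°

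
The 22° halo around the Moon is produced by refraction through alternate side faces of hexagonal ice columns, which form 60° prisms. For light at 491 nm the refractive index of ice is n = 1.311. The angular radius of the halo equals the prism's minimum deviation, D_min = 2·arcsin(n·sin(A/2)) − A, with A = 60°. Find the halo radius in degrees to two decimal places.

21.92°

n·sin(A/2) = 1.311 × sin 30° = 1.311 × 0.5000 = 0.6555.
D_min = 2·arcsin(0.6555) − 60° = 2 × 40.958° − 60° = 21.915°.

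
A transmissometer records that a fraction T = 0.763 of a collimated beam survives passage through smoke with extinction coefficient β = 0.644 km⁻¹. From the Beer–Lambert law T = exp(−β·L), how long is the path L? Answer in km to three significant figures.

Beer–Lambert: T = exp(−βL) ⇒ L = −ln(T)/β = −ln(0.763)/0.644 = 0.2705/0.644 = 0.42 km.

0.420 km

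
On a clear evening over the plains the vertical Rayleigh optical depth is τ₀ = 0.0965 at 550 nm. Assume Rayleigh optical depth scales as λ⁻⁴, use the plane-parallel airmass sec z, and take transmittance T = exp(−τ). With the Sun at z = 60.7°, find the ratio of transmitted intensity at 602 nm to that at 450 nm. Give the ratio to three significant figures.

Airmass: sec 60.7° = 2.0434.
τ(602 nm) = 0.0965 × (550/602)⁴ × 2.0434 = 0.0965 × 0.6967 × 2.0434 = 0.1374.
τ(450 nm) = 0.0965 × (550/450)⁴ × 2.0434 = 0.0965 × 2.2315 × 2.0434 = 0.4400.
T(602)/T(450) = exp(τ_B − τ_A) = exp(0.3026) = 1.3534.

1.35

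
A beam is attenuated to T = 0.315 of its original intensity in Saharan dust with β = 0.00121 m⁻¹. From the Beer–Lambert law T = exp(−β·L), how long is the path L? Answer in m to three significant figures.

Beer–Lambert: T = exp(−βL) ⇒ L = −ln(T)/β = −ln(0.315)/0.00121 = 1.1552/0.00121 = 954.7 m.

955 m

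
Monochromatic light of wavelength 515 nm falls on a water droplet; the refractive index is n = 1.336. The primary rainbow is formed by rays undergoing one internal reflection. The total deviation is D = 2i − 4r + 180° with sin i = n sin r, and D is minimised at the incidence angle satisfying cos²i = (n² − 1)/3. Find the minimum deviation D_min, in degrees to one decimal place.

cos²i = (1.78490 − 1)/3 = 0.26163; i = arccos(0.51150) = 59.236°.
sin r = sin 59.236°/1.336 = 0.64318; r = 40.029°.
D_min = 2·59.236° − 4·40.029° + 180° = 138.356°.

138.4°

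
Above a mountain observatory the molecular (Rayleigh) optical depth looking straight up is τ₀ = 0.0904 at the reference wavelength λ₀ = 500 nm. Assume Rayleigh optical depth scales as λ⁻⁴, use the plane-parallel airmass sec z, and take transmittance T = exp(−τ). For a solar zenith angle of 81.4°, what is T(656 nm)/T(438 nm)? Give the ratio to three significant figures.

2.28

Airmass: sec 81.4° = 6.6874.
τ(656 nm) = 0.0904 × (500/656)⁴ × 6.6874 = 0.0904 × 0.3375 × 6.6874 = 0.2040.
τ(438 nm) = 0.0904 × (500/438)⁴ × 6.6874 = 0.0904 × 1.6982 × 6.6874 = 1.0266.
T(656)/T(438) = exp(τ_B − τ_A) = exp(0.8226) = 2.2764.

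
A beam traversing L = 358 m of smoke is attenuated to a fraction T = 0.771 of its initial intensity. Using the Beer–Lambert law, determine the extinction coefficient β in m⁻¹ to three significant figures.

0.000726 m⁻¹

Beer–Lambert: T = exp(−βL) ⇒ β = −ln(T)/L = −ln(0.771)/358 = 0.2601/358 = 0.0007264 m⁻¹.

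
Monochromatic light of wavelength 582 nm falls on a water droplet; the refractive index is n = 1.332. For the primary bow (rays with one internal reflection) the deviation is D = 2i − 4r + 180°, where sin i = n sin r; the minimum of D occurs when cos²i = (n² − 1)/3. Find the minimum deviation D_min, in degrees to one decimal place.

137.8°

cos²i = (1.77422 − 1)/3 = 0.25807; i = arccos(0.50801) = 59.469°.
sin r = sin 59.469°/1.332 = 0.64666; r = 40.290°.
D_min = 2·59.469° − 4·40.290° + 180° = 137.776°.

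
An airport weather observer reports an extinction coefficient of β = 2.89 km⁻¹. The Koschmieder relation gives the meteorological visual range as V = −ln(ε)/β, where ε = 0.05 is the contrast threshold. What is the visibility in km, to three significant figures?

1.04 km

V = −ln(0.05) / 2.89 = 2.996 / 2.89 = 1.0366 km.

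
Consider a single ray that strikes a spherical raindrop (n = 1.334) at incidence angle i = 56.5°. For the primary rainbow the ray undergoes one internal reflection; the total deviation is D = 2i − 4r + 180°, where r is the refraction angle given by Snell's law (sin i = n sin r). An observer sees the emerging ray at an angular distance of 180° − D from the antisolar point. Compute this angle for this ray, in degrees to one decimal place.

sin r = sin 56.5° / 1.334 = 0.8339/1.334 = 0.6251; r = 38.69°.
D = 2·56.5° − 4·38.69° + 180° = 113.00° − 154.76° + 180° = 138.24°.
Angle from antisolar point = 180° − D = 41.76°.

41.8°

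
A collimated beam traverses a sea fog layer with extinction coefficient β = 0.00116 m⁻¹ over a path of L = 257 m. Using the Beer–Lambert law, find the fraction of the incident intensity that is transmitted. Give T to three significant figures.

0.742

τ = β·L = 0.00116 × 257 = 0.2981.
T = exp(−0.2981) = 0.7422.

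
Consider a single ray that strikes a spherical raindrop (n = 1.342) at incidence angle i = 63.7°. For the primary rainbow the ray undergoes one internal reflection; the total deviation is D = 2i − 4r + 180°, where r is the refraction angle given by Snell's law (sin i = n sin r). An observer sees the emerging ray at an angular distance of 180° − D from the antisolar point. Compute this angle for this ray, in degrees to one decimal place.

sin r = sin 63.7° / 1.342 = 0.8965/1.342 = 0.6680; r = 41.91°.
D = 2·63.7° − 4·41.91° + 180° = 127.40° − 167.66° + 180° = 139.74°.
Angle from antisolar point = 180° − D = 40.26°.

40.3°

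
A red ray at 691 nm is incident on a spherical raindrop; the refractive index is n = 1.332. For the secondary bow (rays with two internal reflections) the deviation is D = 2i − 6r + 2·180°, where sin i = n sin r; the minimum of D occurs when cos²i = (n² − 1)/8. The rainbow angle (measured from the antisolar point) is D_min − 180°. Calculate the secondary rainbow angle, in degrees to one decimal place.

cos²i = (1.77422 − 1)/8 = 0.09678; i = arccos(0.31109) = 71.875°.
sin r = sin 71.875°/1.332 = 0.71350; r = 45.520°.
D_min = 2·71.875° − 6·45.520° + 360° = 230.628°.
Rainbow angle = D_min − 180° = 50.628°.

50.6°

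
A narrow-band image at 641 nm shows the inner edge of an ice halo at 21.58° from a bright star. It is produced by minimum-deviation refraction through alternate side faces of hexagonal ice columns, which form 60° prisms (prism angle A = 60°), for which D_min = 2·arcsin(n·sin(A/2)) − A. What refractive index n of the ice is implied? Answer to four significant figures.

1.307

Rearranging: n = sin((D_min + A)/2) / sin(A/2).
(D_min + A)/2 = (21.58° + 60°)/2 = 40.790°.
n = sin 40.790° / sin 30° = 0.6533 / 0.5000 = 1.3066.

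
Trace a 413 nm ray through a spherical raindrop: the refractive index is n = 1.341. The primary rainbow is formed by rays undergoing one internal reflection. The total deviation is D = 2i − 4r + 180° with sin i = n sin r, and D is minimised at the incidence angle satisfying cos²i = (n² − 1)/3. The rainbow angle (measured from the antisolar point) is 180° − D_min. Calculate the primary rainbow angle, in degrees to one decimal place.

cos²i = (1.79828 − 1)/3 = 0.26609; i = arccos(0.51584) = 58.946°.
sin r = sin 58.946°/1.341 = 0.63884; r = 39.705°.
D_min = 2·58.946° − 4·39.705° + 180° = 139.071°.
Rainbow angle = 180° − D_min = 40.929°.

40.9°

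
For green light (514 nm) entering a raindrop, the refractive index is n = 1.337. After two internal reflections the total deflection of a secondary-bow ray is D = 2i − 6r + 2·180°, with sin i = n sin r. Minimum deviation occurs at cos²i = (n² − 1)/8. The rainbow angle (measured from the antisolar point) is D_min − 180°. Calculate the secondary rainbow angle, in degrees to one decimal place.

51.9°

cos²i = (1.78757 − 1)/8 = 0.09845; i = arccos(0.31376) = 71.714°.
sin r = sin 71.714°/1.337 = 0.71017; r = 45.249°.
D_min = 2·71.714° − 6·45.249° + 360° = 231.934°.
Rainbow angle = D_min − 180° = 51.934°.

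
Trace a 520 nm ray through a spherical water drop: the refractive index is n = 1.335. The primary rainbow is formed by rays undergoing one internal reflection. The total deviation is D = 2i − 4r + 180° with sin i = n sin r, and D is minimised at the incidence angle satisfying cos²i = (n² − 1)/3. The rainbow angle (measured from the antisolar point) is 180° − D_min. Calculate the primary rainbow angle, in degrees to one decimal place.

cos²i = (1.78222 − 1)/3 = 0.26074; i = arccos(0.51063) = 59.294°.
sin r = sin 59.294°/1.335 = 0.64405; r = 40.094°.
D_min = 2·59.294° − 4·40.094° + 180° = 138.212°.
Rainbow angle = 180° − D_min = 41.788°.

41.8°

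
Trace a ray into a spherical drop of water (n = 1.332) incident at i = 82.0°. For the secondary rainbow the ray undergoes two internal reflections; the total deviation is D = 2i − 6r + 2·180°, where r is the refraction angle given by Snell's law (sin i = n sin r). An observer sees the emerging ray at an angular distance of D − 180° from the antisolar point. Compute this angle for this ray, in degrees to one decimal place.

55.8°

sin r = sin 82.0° / 1.332 = 0.9903/1.332 = 0.7434; r = 48.03°.
D = 2·82.0° − 6·48.03° + 2·180° = 164.00° − 288.15° + 360° = 235.85°.
Angle from antisolar point = D − 180° = 55.85°.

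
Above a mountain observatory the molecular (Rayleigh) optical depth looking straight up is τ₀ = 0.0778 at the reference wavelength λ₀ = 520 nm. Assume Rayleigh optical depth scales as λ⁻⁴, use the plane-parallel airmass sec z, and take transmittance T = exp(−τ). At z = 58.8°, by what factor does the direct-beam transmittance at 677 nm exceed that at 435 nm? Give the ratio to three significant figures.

1.29

Airmass: sec 58.8° = 1.9304.
τ(677 nm) = 0.0778 × (520/677)⁴ × 1.9304 = 0.0778 × 0.3481 × 1.9304 = 0.0523.
τ(435 nm) = 0.0778 × (520/435)⁴ × 1.9304 = 0.0778 × 2.0420 × 1.9304 = 0.3067.
T(677)/T(435) = exp(τ_B − τ_A) = exp(0.2544) = 1.2897.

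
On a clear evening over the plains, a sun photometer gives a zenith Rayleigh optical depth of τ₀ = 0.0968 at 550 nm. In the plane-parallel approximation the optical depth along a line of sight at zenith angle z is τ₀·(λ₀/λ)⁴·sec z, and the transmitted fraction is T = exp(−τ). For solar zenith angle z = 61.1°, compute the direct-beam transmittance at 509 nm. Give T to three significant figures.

sec 61.1° = 2.0692.
τ = 0.0968 × (550/509)⁴ × 2.0692 = 0.0968 × 1.3633 × 2.0692 = 0.2731.
T = exp(−0.2731) = 0.7610.

0.761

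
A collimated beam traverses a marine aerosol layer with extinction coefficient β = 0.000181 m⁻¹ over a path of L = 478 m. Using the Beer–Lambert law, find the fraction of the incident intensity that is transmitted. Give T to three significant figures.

0.917

τ = β·L = 0.000181 × 478 = 0.0865.
T = exp(−0.0865) = 0.9171.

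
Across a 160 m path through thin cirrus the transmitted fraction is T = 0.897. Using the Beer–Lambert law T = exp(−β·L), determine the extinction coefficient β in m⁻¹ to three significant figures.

Beer–Lambert: T = exp(−βL) ⇒ β = −ln(T)/L = −ln(0.897)/160 = 0.1087/160 = 0.0006794 m⁻¹.

0.000679 m⁻¹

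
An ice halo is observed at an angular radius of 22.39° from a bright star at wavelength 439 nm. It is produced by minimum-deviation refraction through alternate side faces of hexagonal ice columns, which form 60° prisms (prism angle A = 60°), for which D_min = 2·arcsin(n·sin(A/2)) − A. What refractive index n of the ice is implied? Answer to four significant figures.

Rearranging: n = sin((D_min + A)/2) / sin(A/2).
(D_min + A)/2 = (22.39° + 60°)/2 = 41.195°.
n = sin 41.195° / sin 30° = 0.6586 / 0.5000 = 1.3172.

1.317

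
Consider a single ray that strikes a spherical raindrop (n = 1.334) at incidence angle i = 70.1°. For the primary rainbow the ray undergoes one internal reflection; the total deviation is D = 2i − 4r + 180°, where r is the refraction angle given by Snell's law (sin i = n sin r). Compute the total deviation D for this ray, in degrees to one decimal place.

140.9°

sin r = sin 70.1° / 1.334 = 0.9403/1.334 = 0.7049; r = 44.82°.
D = 2·70.1° − 4·44.82° + 180° = 140.20° − 179.27° + 180° = 140.93°.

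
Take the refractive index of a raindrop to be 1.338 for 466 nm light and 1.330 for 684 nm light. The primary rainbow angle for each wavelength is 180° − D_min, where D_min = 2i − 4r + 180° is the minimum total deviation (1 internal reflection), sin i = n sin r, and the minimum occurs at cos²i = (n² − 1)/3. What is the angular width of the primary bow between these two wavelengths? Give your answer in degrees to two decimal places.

At 466 nm (n = 1.338): cos²i = 0.26341 → i = 59.120°, r = 39.899°, D_min = 138.643°, rainbow angle = 41.357°.
At 684 nm (n = 1.330): cos²i = 0.25630 → i = 59.585°, r = 40.422°, D_min = 137.484°, rainbow angle = 42.516°.
Angular width = |41.357° − 42.516°| = 1.160°.

1.16°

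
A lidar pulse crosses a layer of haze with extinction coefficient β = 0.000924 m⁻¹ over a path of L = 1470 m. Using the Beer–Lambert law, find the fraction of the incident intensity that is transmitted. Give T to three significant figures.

τ = β·L = 0.000924 × 1470 = 1.3583.
T = exp(−1.3583) = 0.2571.

0.257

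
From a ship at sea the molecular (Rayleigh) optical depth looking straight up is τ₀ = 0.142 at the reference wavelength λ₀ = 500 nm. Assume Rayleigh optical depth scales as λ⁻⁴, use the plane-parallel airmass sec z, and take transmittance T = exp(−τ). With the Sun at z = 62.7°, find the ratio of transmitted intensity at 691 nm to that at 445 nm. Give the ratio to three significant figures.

Airmass: sec 62.7° = 2.1803.
τ(691 nm) = 0.142 × (500/691)⁴ × 2.1803 = 0.142 × 0.2741 × 2.1803 = 0.0849.
τ(445 nm) = 0.142 × (500/445)⁴ × 2.1803 = 0.142 × 1.5938 × 2.1803 = 0.4935.
T(691)/T(445) = exp(τ_B − τ_A) = exp(0.4086) = 1.5047.

1.50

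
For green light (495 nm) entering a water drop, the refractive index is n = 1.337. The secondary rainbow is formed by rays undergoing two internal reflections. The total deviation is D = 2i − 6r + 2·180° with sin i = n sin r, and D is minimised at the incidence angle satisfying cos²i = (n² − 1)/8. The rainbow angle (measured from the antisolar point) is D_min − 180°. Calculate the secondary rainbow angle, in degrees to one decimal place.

cos²i = (1.78757 − 1)/8 = 0.09845; i = arccos(0.31376) = 71.714°.
sin r = sin 71.714°/1.337 = 0.71017; r = 45.249°.
D_min = 2·71.714° − 6·45.249° + 360° = 231.934°.
Rainbow angle = D_min − 180° = 51.934°.

51.9°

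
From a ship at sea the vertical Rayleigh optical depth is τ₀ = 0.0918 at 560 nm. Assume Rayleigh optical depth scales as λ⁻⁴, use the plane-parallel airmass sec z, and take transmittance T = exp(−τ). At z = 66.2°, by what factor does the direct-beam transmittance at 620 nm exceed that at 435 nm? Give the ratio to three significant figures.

Airmass: sec 66.2° = 2.4780.
τ(620 nm) = 0.0918 × (560/620)⁴ × 2.4780 = 0.0918 × 0.6656 × 2.4780 = 0.1514.
τ(435 nm) = 0.0918 × (560/435)⁴ × 2.4780 = 0.0918 × 2.7466 × 2.4780 = 0.6248.
T(620)/T(435) = exp(τ_B − τ_A) = exp(0.4734) = 1.6054.

1.61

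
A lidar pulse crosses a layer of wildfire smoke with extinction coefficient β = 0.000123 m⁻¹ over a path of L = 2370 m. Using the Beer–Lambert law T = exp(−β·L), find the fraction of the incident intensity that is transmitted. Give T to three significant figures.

τ = β·L = 0.000123 × 2370 = 0.2915.
T = exp(−0.2915) = 0.7471.

0.747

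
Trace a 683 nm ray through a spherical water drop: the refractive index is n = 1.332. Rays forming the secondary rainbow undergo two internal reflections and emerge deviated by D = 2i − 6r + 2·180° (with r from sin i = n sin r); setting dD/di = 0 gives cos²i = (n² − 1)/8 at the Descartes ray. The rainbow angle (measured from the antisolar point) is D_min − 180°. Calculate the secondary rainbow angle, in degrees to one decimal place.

50.6°

cos²i = (1.77422 − 1)/8 = 0.09678; i = arccos(0.31109) = 71.875°.
sin r = sin 71.875°/1.332 = 0.71350; r = 45.520°.
D_min = 2·71.875° − 6·45.520° + 360° = 230.628°.
Rainbow angle = D_min − 180° = 50.628°.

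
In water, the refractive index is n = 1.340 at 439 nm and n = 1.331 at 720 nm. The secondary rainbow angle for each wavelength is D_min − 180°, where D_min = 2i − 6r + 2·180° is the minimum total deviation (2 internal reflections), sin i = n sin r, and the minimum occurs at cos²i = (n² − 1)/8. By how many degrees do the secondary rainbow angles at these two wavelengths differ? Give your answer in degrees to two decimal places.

At 439 nm (n = 1.340): cos²i = 0.09945 → i = 71.618°, r = 45.088°, D_min = 232.709°, rainbow angle = 52.709°.
At 720 nm (n = 1.331): cos²i = 0.09645 → i = 71.907°, r = 45.575°, D_min = 230.365°, rainbow angle = 50.365°.
Angular width = |52.709° − 50.365°| = 2.344°.

2.34°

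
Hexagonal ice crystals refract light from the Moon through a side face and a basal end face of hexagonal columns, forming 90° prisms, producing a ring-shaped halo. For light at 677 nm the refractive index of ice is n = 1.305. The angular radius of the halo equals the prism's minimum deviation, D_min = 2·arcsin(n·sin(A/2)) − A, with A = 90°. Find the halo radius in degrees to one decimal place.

44.7°

n·sin(A/2) = 1.305 × sin 45° = 1.305 × 0.7071 = 0.9228.
D_min = 2·arcsin(0.9228) − 90° = 2 × 67.335° − 90° = 44.670°.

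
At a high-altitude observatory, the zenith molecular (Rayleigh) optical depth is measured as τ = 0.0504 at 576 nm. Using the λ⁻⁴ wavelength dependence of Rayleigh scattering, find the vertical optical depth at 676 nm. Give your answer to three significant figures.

τ(676 nm) = τ(576 nm) × (576/676)⁴ = 0.0504 × (0.8521)⁴ = 0.0504 × 0.5271 = 0.0266.

0.0266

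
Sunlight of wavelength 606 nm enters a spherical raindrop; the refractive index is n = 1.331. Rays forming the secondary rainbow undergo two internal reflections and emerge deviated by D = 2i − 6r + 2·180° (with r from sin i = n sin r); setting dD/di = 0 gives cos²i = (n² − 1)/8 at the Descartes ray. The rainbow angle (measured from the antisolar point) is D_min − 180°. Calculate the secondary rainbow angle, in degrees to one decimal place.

cos²i = (1.77156 − 1)/8 = 0.09645; i = arccos(0.31056) = 71.907°.
sin r = sin 71.907°/1.331 = 0.71417; r = 45.575°.
D_min = 2·71.907° − 6·45.575° + 360° = 230.365°.
Rainbow angle = D_min − 180° = 50.365°.

50.4°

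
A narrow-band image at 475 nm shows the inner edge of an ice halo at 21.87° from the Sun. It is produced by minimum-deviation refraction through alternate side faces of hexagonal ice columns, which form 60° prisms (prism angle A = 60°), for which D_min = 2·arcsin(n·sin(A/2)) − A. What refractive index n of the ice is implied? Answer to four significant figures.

Rearranging: n = sin((D_min + A)/2) / sin(A/2).
(D_min + A)/2 = (21.87° + 60°)/2 = 40.935°.
n = sin 40.935° / sin 30° = 0.6552 / 0.5000 = 1.3104.

1.310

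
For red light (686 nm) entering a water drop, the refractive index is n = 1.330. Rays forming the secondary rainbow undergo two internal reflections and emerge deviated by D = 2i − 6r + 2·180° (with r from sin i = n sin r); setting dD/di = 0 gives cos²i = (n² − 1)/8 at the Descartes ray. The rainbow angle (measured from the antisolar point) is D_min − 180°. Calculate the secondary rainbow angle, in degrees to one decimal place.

cos²i = (1.76890 − 1)/8 = 0.09611; i = arccos(0.31002) = 71.940°.
sin r = sin 71.940°/1.330 = 0.71483; r = 45.630°.
D_min = 2·71.940° − 6·45.630° + 360° = 230.101°.
Rainbow angle = D_min − 180° = 50.101°.

50.1°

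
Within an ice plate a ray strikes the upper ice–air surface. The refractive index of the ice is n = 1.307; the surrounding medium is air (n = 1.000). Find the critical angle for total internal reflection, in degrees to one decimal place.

sin θ_c = n_air / n = 1.000 / 1.307 = 0.7651.
θ_c = arcsin(0.7651) = 49.92°.

49.9°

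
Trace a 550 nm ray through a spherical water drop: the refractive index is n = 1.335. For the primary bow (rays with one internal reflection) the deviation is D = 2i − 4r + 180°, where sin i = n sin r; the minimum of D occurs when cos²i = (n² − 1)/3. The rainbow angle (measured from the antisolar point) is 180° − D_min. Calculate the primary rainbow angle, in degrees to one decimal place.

cos²i = (1.78222 − 1)/3 = 0.26074; i = arccos(0.51063) = 59.294°.
sin r = sin 59.294°/1.335 = 0.64405; r = 40.094°.
D_min = 2·59.294° − 4·40.094° + 180° = 138.212°.
Rainbow angle = 180° − D_min = 41.788°.

41.8°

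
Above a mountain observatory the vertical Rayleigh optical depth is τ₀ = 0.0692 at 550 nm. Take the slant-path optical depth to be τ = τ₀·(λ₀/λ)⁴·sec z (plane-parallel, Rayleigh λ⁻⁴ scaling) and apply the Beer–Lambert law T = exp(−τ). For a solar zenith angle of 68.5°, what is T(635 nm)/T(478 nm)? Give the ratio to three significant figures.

Airmass: sec 68.5° = 2.7285.
τ(635 nm) = 0.0692 × (550/635)⁴ × 2.7285 = 0.0692 × 0.5628 × 2.7285 = 0.1063.
τ(478 nm) = 0.0692 × (550/478)⁴ × 2.7285 = 0.0692 × 1.7528 × 2.7285 = 0.3310.
T(635)/T(478) = exp(τ_B − τ_A) = exp(0.2247) = 1.2519.

1.25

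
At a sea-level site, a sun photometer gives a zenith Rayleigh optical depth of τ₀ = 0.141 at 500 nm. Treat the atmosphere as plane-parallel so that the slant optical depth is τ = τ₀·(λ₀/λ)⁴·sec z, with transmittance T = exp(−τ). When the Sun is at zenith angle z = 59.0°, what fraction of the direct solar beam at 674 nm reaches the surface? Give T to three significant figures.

sec 59.0° = 1.9416.
τ = 0.141 × (500/674)⁴ × 1.9416 = 0.141 × 0.3029 × 1.9416 = 0.0829.
T = exp(−0.0829) = 0.9204.

0.920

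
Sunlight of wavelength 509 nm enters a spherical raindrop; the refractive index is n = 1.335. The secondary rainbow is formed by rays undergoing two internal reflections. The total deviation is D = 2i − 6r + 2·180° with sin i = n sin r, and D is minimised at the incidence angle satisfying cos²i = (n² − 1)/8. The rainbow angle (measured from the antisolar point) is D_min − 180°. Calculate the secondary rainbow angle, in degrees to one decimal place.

cos²i = (1.78222 − 1)/8 = 0.09778; i = arccos(0.31269) = 71.778°.
sin r = sin 71.778°/1.335 = 0.71150; r = 45.357°.
D_min = 2·71.778° − 6·45.357° + 360° = 231.414°.
Rainbow angle = D_min − 180° = 51.414°.

51.4°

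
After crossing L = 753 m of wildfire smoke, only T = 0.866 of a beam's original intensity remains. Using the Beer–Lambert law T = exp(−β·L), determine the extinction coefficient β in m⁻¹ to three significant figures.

0.000191 m⁻¹

Beer–Lambert: T = exp(−βL) ⇒ β = −ln(T)/L = −ln(0.866)/753 = 0.1439/753 = 0.0001911 m⁻¹.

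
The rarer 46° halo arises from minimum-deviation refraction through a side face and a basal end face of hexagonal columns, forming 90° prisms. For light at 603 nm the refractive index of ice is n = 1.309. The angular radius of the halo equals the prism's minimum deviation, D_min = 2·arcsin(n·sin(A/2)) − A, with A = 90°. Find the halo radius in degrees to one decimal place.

n·sin(A/2) = 1.309 × sin 45° = 1.309 × 0.7071 = 0.9256.
D_min = 2·arcsin(0.9256) − 90° = 2 × 67.759° − 90° = 45.519°.

45.5°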